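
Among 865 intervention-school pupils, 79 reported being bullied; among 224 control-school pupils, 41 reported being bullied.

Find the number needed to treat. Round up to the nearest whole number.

11

risk, intervention-school pupils = 79/865 = 0.091329
risk, control-school pupils = 41/224 = 0.183036
absolute risk difference = 0.091706
1 / 0.091706 = 10.904 → round up → 11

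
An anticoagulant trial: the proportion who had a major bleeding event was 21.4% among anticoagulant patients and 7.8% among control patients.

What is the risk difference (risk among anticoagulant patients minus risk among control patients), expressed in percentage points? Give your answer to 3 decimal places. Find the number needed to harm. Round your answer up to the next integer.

risk difference = 0.2140 − 0.0780 = 0.1360 → 13.600 percentage points
absolute risk difference = 0.136000
1 / 0.136000 = 7.353 → round up → 8

RD = 13.600; NNH = 8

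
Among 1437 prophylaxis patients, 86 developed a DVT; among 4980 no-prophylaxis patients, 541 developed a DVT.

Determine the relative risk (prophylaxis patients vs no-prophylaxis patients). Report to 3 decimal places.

RR = 0.551

risk, prophylaxis patients = 86/1437 = 0.0598
risk, no-prophylaxis patients = 541/4980 = 0.1086
RR = 0.0598 / 0.1086 = 0.551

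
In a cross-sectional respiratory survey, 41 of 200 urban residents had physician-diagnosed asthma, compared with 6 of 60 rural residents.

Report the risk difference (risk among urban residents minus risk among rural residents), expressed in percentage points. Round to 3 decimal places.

RD: 10.500

risk, urban residents = 41/200 = 0.2050
risk, rural residents = 6/60 = 0.1000
risk difference = 0.2050 − 0.1000 = 0.1050 → 10.500 percentage points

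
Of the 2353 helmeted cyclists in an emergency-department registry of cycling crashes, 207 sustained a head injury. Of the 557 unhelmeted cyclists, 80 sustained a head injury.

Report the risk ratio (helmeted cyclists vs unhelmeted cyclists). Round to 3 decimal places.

risk, helmeted cyclists = 207/2353 = 0.0880
risk, unhelmeted cyclists = 80/557 = 0.1436
RR = 0.0880 / 0.1436 = 0.613

RR = 0.613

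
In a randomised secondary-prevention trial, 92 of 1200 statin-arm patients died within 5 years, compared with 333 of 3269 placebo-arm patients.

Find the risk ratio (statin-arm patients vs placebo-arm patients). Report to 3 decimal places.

0.753

risk, statin-arm patients = 92/1200 = 0.0767
risk, placebo-arm patients = 333/3269 = 0.1019
RR = 0.0767 / 0.1019 = 0.753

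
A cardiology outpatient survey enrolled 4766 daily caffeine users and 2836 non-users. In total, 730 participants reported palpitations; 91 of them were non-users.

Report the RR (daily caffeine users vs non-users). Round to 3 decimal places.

daily caffeine users with the outcome: 730 − 91 = 639
daily caffeine users without the outcome: 4766 − 639 = 4127
non-users without the outcome: 2836 − 91 = 2745
risk, daily caffeine users = 639/4766 = 0.13407
risk, non-users = 91/2836 = 0.03209
RR = 0.13407 / 0.03209 = 4.178

RR ≈ 4.178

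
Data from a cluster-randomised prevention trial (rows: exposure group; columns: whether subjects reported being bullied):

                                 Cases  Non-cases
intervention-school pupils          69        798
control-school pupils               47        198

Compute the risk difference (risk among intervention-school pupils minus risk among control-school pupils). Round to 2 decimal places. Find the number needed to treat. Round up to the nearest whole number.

RD = -0.11; NNT = 9

risk, intervention-school pupils = 69/867 = 0.0796
risk, control-school pupils = 47/245 = 0.1918
risk difference = 0.0796 − 0.1918 = -0.11
absolute risk difference = 0.112252
1 / 0.112252 = 8.909 → round up → 9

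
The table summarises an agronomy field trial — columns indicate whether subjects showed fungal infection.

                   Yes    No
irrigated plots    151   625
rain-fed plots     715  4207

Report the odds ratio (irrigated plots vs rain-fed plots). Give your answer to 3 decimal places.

OR = (151 × 4207) / (625 × 715) = 635257/446875 ≈ 1.422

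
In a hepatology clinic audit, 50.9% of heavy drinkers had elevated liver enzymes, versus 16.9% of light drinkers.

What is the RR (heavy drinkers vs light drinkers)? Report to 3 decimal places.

RR = 0.5090 / 0.1690 = 3.012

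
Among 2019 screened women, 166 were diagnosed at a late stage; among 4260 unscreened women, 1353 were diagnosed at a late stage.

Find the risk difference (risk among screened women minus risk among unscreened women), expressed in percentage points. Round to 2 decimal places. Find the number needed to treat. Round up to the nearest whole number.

risk, screened women = 166/2019 = 0.0822
risk, unscreened women = 1353/4260 = 0.3176
risk difference = 0.0822 − 0.3176 = -0.2354 → -23.54 percentage points
absolute risk difference = 0.235387
1 / 0.235387 = 4.248 → round up → 5

RD = -23.54; NNT = 5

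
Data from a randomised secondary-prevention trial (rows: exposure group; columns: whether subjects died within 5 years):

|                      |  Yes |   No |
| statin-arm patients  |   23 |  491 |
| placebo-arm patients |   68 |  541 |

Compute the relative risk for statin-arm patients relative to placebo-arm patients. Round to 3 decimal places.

RR = 0.401

risk, statin-arm patients = 23/514 = 0.04475
risk, placebo-arm patients = 68/609 = 0.11166
RR = 0.04475 / 0.11166 = 0.401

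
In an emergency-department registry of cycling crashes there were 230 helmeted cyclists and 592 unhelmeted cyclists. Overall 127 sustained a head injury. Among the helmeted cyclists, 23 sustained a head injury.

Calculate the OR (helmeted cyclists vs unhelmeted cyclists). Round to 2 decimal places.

helmeted cyclists without the outcome: 230 − 23 = 207
unhelmeted cyclists with the outcome: 127 − 23 = 104
unhelmeted cyclists without the outcome: 592 − 104 = 488
odds, helmeted cyclists = 23/207 = 0.1111
odds, unhelmeted cyclists = 104/488 = 0.2131
OR = 0.1111 / 0.2131 = 0.52

0.52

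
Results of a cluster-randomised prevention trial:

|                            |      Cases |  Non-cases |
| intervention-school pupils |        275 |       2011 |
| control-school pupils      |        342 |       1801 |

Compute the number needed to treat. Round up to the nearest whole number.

risk, intervention-school pupils = 275/2286 = 0.120297
risk, control-school pupils = 342/2143 = 0.159589
absolute risk difference = 0.039292
1 / 0.039292 = 25.450 → round up → 26

NNT = 26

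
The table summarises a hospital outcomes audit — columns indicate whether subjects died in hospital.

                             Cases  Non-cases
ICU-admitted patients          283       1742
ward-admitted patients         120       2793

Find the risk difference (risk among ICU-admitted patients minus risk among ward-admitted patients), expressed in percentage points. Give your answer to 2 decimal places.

risk, ICU-admitted patients = 283/2025 = 0.13975
risk, ward-admitted patients = 120/2913 = 0.04119
risk difference = 0.13975 − 0.04119 = 0.09856 → 9.86 percentage points

RD: 9.86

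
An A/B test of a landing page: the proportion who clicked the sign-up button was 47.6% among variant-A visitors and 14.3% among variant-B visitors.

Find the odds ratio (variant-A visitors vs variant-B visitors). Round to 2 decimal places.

odds, variant-A visitors = 0.4760/0.5240 = 0.9084
odds, variant-B visitors = 0.1430/0.8570 = 0.1669
OR = 0.9084 / 0.1669 = 5.44

OR ≈ 5.44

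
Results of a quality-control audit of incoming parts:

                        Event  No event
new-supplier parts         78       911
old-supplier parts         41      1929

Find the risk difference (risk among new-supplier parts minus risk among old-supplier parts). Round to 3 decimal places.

0.058

risk, new-supplier parts = 78/989 = 0.07887
risk, old-supplier parts = 41/1970 = 0.02081
risk difference = 0.07887 − 0.02081 = 0.058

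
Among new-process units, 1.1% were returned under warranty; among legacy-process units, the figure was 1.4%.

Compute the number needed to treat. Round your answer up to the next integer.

334

absolute risk difference = 0.003000
1 / 0.003000 = 333.333 → round up → 334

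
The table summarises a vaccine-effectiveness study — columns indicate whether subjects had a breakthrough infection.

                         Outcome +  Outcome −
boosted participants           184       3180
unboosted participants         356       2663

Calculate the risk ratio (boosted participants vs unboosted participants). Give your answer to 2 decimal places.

RR ≈ 0.46

risk, boosted participants = 184/3364 = 0.0547
risk, unboosted participants = 356/3019 = 0.1179
RR = 0.0547 / 0.1179 = 0.46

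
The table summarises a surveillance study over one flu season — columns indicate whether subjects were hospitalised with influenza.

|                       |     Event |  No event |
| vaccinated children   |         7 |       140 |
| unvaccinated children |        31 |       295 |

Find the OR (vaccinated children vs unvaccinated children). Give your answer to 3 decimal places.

OR = (7 × 295) / (140 × 31) = 2065/4340 ≈ 0.476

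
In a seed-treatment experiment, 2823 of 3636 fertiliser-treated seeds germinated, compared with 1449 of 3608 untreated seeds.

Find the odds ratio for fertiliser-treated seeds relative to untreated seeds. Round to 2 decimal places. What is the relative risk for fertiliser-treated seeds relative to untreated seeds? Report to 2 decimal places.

OR = 5.17; RR = 1.93

OR = (2823 × 2159) / (813 × 1449) = 6094857/1178037 ≈ 5.17
risk, fertiliser-treated seeds = 2823/3636 = 0.7764
risk, untreated seeds = 1449/3608 = 0.4016
RR = 0.7764 / 0.4016 = 1.93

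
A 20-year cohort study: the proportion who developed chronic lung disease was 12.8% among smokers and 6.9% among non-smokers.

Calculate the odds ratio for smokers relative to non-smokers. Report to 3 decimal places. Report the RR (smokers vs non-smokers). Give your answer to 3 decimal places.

OR = 1.981; RR = 1.855

odds, smokers = 0.1280/0.8720 = 0.1468
odds, non-smokers = 0.0690/0.9310 = 0.0741
OR = 0.1468 / 0.0741 = 1.981
RR = 0.1280 / 0.0690 = 1.855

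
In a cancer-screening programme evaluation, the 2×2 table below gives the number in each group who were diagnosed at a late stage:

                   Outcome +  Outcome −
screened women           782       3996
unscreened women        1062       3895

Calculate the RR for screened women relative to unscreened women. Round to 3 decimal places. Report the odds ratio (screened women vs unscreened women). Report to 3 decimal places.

RR = 0.764; OR = 0.718

risk, screened women = 782/4778 = 0.1637
risk, unscreened women = 1062/4957 = 0.2142
RR = 0.1637 / 0.2142 = 0.764
odds, screened women = 782/3996 = 0.1957
odds, unscreened women = 1062/3895 = 0.2727
OR = 0.1957 / 0.2727 = 0.718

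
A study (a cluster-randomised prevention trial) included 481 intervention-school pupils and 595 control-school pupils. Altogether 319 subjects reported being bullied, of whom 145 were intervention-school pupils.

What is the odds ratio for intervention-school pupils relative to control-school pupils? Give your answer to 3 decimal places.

OR ≈ 1.044

intervention-school pupils without the outcome: 481 − 145 = 336
control-school pupils with the outcome: 319 − 145 = 174
control-school pupils without the outcome: 595 − 174 = 421
OR = (145 × 421) / (336 × 174) = 61045/58464 ≈ 1.044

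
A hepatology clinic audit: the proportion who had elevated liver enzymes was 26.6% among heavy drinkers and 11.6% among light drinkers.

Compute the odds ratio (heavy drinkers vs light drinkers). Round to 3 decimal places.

odds, heavy drinkers = 0.2660/0.7340 = 0.3624
odds, light drinkers = 0.1160/0.8840 = 0.1312
OR = 0.3624 / 0.1312 = 2.762

2.762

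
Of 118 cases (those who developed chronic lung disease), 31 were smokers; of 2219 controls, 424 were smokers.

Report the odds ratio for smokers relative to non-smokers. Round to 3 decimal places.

odds, smokers = 31/424 = 0.07311
odds, non-smokers = 87/1795 = 0.04847
OR = 0.07311 / 0.04847 = 1.508

OR ≈ 1.508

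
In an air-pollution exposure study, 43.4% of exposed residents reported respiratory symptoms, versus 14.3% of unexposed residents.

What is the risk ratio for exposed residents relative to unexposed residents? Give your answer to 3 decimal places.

RR = 0.4340 / 0.1430 = 3.035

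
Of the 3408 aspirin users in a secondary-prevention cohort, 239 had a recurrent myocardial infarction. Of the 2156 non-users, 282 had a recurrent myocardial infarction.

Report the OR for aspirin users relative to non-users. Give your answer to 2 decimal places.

odds, aspirin users = 239/3169 = 0.0754
odds, non-users = 282/1874 = 0.1505
OR = 0.0754 / 0.1505 = 0.50

OR ≈ 0.50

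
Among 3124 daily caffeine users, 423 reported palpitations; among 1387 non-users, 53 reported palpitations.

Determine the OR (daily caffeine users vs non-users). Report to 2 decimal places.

odds, daily caffeine users = 423/2701 = 0.15661
odds, non-users = 53/1334 = 0.03973
OR = 0.15661 / 0.03973 = 3.94

OR: 3.94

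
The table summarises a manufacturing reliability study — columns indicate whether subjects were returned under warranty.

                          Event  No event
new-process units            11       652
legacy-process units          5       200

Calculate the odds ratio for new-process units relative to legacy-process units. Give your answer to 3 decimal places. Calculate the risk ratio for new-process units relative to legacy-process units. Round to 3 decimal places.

OR = 0.675; RR = 0.680

odds, new-process units = 11/652 = 0.01687
odds, legacy-process units = 5/200 = 0.02500
OR = 0.01687 / 0.02500 = 0.675
risk, new-process units = 11/663 = 0.01659
risk, legacy-process units = 5/205 = 0.02439
RR = 0.01659 / 0.02439 = 0.680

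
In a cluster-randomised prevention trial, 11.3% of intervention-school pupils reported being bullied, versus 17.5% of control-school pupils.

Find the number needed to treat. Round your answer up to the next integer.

absolute risk difference = 0.062000
1 / 0.062000 = 16.129 → round up → 17

17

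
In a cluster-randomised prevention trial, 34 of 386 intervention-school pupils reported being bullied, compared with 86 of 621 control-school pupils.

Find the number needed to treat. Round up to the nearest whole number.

NNT ≈ 20

risk, intervention-school pupils = 34/386 = 0.088083
risk, control-school pupils = 86/621 = 0.138486
absolute risk difference = 0.050403
1 / 0.050403 = 19.840 → round up → 20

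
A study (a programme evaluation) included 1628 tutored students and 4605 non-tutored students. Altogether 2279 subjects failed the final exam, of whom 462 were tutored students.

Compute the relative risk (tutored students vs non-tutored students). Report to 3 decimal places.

RR ≈ 0.719

tutored students without the outcome: 1628 − 462 = 1166
non-tutored students with the outcome: 2279 − 462 = 1817
non-tutored students without the outcome: 4605 − 1817 = 2788
risk, tutored students = 462/1628 = 0.2838
risk, non-tutored students = 1817/4605 = 0.3946
RR = 0.2838 / 0.3946 = 0.719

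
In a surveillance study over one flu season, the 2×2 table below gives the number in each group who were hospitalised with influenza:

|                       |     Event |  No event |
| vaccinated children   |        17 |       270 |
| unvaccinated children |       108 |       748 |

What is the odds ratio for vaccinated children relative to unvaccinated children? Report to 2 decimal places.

OR = (17 × 748) / (270 × 108) = 12716/29160 ≈ 0.44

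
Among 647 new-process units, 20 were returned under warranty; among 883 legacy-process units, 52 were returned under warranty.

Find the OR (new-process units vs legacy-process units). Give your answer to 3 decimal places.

0.510

odds, new-process units = 20/627 = 0.03190
odds, legacy-process units = 52/831 = 0.06258
OR = 0.03190 / 0.06258 = 0.510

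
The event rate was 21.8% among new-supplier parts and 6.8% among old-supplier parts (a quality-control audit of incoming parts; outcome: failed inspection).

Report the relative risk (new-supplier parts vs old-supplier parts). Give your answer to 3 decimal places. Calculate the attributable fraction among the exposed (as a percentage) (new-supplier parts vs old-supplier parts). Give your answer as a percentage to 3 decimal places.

RR = 3.206; AR% = 68.807%

RR = 0.2180 / 0.0680 = 3.206
AR% = (0.2180 − 0.0680) / 0.2180 = 0.6881 → 68.807%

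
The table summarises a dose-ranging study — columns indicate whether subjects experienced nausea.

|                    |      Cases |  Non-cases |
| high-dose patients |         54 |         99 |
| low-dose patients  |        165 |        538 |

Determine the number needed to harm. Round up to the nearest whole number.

risk, high-dose patients = 54/153 = 0.352941
risk, low-dose patients = 165/703 = 0.234708
absolute risk difference = 0.118233
1 / 0.118233 = 8.458 → round up → 9

9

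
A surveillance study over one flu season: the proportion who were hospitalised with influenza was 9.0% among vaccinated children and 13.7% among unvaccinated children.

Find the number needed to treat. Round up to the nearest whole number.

absolute risk difference = 0.047000
1 / 0.047000 = 21.277 → round up → 22

22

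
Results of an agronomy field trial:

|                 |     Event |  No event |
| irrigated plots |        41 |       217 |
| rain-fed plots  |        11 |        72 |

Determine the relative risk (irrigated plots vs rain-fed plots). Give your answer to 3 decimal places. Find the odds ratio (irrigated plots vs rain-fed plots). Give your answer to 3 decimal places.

RR = 1.199; OR = 1.237

risk, irrigated plots = 41/258 = 0.1589
risk, rain-fed plots = 11/83 = 0.1325
RR = 0.1589 / 0.1325 = 1.199
OR = (41 × 72) / (217 × 11) = 2952/2387 ≈ 1.237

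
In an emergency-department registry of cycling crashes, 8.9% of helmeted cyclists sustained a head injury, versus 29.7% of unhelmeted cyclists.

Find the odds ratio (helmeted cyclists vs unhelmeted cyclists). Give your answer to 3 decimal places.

OR ≈ 0.231

odds, helmeted cyclists = 0.0890/0.9110 = 0.0977
odds, unhelmeted cyclists = 0.2970/0.7030 = 0.4225
OR = 0.0977 / 0.4225 = 0.231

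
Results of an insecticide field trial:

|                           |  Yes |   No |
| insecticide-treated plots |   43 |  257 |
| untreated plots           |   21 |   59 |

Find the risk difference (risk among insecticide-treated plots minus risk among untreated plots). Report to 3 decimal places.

risk, insecticide-treated plots = 43/300 = 0.1433
risk, untreated plots = 21/80 = 0.2625
risk difference = 0.1433 − 0.2625 = -0.119

-0.119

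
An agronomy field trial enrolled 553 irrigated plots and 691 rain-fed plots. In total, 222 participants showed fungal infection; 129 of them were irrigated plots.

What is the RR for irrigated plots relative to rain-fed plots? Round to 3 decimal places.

irrigated plots without the outcome: 553 − 129 = 424
rain-fed plots with the outcome: 222 − 129 = 93
rain-fed plots without the outcome: 691 − 93 = 598
risk, irrigated plots = 129/553 = 0.2333
risk, rain-fed plots = 93/691 = 0.1346
RR = 0.2333 / 0.1346 = 1.733

1.733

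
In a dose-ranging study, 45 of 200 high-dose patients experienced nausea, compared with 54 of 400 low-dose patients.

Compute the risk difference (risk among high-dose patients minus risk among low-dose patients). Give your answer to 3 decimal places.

risk, high-dose patients = 45/200 = 0.2250
risk, low-dose patients = 54/400 = 0.1350
risk difference = 0.2250 − 0.1350 = 0.090

RD: 0.090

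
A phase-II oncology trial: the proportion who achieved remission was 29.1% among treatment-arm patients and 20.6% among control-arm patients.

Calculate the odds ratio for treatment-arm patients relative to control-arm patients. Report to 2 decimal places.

odds, treatment-arm patients = 0.2910/0.7090 = 0.4104
odds, control-arm patients = 0.2060/0.7940 = 0.2594
OR = 0.4104 / 0.2594 = 1.58

1.58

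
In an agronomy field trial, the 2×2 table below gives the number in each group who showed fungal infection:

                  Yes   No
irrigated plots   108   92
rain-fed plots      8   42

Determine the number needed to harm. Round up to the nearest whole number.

NNH ≈ 3

risk, irrigated plots = 108/200 = 0.540000
risk, rain-fed plots = 8/50 = 0.160000
absolute risk difference = 0.380000
1 / 0.380000 = 2.632 → round up → 3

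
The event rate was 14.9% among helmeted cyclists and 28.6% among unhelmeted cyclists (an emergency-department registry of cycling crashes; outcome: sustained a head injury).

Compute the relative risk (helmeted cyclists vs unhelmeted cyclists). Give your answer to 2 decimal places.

RR = 0.1490 / 0.2860 = 0.52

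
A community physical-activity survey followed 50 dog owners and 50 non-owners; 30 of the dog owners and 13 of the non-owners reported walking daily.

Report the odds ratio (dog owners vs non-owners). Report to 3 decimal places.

OR = (30 × 37) / (20 × 13) = 1110/260 ≈ 4.269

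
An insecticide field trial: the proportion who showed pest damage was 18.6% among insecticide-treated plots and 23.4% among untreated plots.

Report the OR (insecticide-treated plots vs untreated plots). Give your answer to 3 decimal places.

odds, insecticide-treated plots = 0.1860/0.8140 = 0.2285
odds, untreated plots = 0.2340/0.7660 = 0.3055
OR = 0.2285 / 0.3055 = 0.748

OR: 0.748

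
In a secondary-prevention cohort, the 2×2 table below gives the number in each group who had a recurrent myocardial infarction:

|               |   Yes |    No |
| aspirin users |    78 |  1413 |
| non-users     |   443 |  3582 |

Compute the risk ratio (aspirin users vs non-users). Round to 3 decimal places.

risk, aspirin users = 78/1491 = 0.0523
risk, non-users = 443/4025 = 0.1101
RR = 0.0523 / 0.1101 = 0.475

RR ≈ 0.475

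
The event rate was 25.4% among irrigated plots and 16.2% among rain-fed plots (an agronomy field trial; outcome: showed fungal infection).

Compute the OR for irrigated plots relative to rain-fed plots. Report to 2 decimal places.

1.76

odds, irrigated plots = 0.2540/0.7460 = 0.3405
odds, rain-fed plots = 0.1620/0.8380 = 0.1933
OR = 0.3405 / 0.1933 = 1.76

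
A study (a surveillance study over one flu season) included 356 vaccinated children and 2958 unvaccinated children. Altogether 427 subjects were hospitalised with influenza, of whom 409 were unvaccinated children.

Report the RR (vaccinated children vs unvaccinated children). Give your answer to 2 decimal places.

vaccinated children with the outcome: 427 − 409 = 18
vaccinated children without the outcome: 356 − 18 = 338
unvaccinated children without the outcome: 2958 − 409 = 2549
risk, vaccinated children = 18/356 = 0.0506
risk, unvaccinated children = 409/2958 = 0.1383
RR = 0.0506 / 0.1383 = 0.37

0.37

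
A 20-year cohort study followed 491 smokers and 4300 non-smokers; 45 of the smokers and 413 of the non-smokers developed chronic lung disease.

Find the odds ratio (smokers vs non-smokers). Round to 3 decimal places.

OR = (45 × 3887) / (446 × 413) = 174915/184198 ≈ 0.950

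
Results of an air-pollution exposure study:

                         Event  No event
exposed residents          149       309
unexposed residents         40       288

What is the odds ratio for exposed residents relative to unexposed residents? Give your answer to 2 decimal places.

OR = (149 × 288) / (309 × 40) = 42912/12360 ≈ 3.47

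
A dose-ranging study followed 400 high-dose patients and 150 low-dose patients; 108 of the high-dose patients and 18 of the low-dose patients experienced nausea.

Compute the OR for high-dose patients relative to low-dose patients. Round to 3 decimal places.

OR = (108 × 132) / (292 × 18) = 14256/5256 ≈ 2.712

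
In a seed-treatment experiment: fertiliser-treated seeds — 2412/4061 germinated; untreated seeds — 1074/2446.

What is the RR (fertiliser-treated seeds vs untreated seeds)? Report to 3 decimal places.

risk, fertiliser-treated seeds = 2412/4061 = 0.5939
risk, untreated seeds = 1074/2446 = 0.4391
RR = 0.5939 / 0.4391 = 1.353

1.353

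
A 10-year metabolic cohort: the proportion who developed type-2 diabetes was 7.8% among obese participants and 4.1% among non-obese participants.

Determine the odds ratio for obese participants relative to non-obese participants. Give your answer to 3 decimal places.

odds, obese participants = 0.07800/0.92200 = 0.08460
odds, non-obese participants = 0.04100/0.95900 = 0.04275
OR = 0.08460 / 0.04275 = 1.979

OR: 1.979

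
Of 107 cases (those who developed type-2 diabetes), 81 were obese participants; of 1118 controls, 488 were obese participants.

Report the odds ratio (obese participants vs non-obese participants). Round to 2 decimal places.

odds, obese participants = 81/488 = 0.16598
odds, non-obese participants = 26/630 = 0.04127
OR = 0.16598 / 0.04127 = 4.02

OR: 4.02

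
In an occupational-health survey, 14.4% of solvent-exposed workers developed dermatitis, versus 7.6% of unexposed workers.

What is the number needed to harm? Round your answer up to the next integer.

15

absolute risk difference = 0.068000
1 / 0.068000 = 14.706 → round up → 15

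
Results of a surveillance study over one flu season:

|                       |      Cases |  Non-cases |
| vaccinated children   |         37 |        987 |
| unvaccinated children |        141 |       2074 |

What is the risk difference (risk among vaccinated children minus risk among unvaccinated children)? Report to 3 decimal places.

RD ≈ -0.028

risk, vaccinated children = 37/1024 = 0.03613
risk, unvaccinated children = 141/2215 = 0.06366
risk difference = 0.03613 − 0.06366 = -0.028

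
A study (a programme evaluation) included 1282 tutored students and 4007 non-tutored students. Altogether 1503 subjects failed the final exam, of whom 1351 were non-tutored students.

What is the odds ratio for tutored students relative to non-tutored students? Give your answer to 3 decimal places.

0.264

tutored students with the outcome: 1503 − 1351 = 152
tutored students without the outcome: 1282 − 152 = 1130
non-tutored students without the outcome: 4007 − 1351 = 2656
OR = (152 × 2656) / (1130 × 1351) = 403712/1526630 ≈ 0.264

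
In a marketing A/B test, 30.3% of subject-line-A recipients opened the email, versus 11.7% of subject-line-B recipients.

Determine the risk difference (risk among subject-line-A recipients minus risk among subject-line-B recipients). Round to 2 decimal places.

risk difference = 0.3030 − 0.1170 = 0.19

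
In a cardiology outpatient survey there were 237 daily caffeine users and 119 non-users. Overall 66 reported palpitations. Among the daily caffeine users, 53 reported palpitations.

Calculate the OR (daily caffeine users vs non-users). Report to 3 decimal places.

daily caffeine users without the outcome: 237 − 53 = 184
non-users with the outcome: 66 − 53 = 13
non-users without the outcome: 119 − 13 = 106
OR = (53 × 106) / (184 × 13) = 5618/2392 ≈ 2.349

OR: 2.349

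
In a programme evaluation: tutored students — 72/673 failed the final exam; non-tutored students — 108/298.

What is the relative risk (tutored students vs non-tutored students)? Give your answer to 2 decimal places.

RR = 0.30

risk, tutored students = 72/673 = 0.1070
risk, non-tutored students = 108/298 = 0.3624
RR = 0.1070 / 0.3624 = 0.30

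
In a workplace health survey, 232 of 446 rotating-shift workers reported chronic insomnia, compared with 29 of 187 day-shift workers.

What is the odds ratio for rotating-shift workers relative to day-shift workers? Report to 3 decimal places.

OR = (232 × 158) / (214 × 29) = 36656/6206 ≈ 5.907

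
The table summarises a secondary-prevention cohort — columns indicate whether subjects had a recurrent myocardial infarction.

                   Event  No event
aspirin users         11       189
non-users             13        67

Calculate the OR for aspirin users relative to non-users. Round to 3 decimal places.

OR = (11 × 67) / (189 × 13) = 737/2457 ≈ 0.300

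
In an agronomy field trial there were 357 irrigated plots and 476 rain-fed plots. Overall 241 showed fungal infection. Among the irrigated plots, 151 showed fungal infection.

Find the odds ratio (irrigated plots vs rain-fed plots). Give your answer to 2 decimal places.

3.14

irrigated plots without the outcome: 357 − 151 = 206
rain-fed plots with the outcome: 241 − 151 = 90
rain-fed plots without the outcome: 476 − 90 = 386
OR = (151 × 386) / (206 × 90) = 58286/18540 ≈ 3.14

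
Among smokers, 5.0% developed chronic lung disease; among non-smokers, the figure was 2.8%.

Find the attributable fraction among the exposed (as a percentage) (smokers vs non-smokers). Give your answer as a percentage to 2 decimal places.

AR% = (0.05000 − 0.02800) / 0.05000 = 0.4400 → 44.00%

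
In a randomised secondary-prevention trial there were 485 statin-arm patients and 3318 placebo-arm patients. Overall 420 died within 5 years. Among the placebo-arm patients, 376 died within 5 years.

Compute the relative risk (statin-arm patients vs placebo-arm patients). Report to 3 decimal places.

statin-arm patients with the outcome: 420 − 376 = 44
statin-arm patients without the outcome: 485 − 44 = 441
placebo-arm patients without the outcome: 3318 − 376 = 2942
risk, statin-arm patients = 44/485 = 0.0907
risk, placebo-arm patients = 376/3318 = 0.1133
RR = 0.0907 / 0.1133 = 0.801

RR: 0.801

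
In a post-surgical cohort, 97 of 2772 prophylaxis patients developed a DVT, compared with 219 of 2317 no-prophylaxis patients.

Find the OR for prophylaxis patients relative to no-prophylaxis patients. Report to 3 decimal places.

OR = (97 × 2098) / (2675 × 219) = 203506/585825 ≈ 0.347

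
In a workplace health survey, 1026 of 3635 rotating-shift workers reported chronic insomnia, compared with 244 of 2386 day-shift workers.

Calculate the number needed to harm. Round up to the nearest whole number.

6

risk, rotating-shift workers = 1026/3635 = 0.282256
risk, day-shift workers = 244/2386 = 0.102263
absolute risk difference = 0.179993
1 / 0.179993 = 5.556 → round up → 6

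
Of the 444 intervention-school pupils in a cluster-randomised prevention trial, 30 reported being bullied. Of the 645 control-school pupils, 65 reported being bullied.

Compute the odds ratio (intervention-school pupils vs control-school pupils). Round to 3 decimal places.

odds, intervention-school pupils = 30/414 = 0.0725
odds, control-school pupils = 65/580 = 0.1121
OR = 0.0725 / 0.1121 = 0.647

OR ≈ 0.647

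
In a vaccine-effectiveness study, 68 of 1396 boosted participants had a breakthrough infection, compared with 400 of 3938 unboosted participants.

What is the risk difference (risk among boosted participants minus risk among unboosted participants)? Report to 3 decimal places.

-0.053

risk, boosted participants = 68/1396 = 0.04871
risk, unboosted participants = 400/3938 = 0.10157
risk difference = 0.04871 − 0.10157 = -0.053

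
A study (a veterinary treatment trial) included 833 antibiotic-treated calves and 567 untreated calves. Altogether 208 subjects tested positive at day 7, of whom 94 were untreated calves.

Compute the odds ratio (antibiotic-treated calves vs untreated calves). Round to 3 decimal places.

OR ≈ 0.798

antibiotic-treated calves with the outcome: 208 − 94 = 114
antibiotic-treated calves without the outcome: 833 − 114 = 719
untreated calves without the outcome: 567 − 94 = 473
odds, antibiotic-treated calves = 114/719 = 0.1586
odds, untreated calves = 94/473 = 0.1987
OR = 0.1586 / 0.1987 = 0.798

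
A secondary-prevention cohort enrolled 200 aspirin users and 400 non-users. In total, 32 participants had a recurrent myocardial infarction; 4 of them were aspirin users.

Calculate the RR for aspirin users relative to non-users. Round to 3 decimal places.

RR = 0.286

aspirin users without the outcome: 200 − 4 = 196
non-users with the outcome: 32 − 4 = 28
non-users without the outcome: 400 − 28 = 372
risk, aspirin users = 4/200 = 0.02000
risk, non-users = 28/400 = 0.07000
RR = 0.02000 / 0.07000 = 0.286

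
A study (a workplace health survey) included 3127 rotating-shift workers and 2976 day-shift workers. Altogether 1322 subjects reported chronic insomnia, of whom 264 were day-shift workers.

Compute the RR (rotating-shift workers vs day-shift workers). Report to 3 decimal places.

3.814

rotating-shift workers with the outcome: 1322 − 264 = 1058
rotating-shift workers without the outcome: 3127 − 1058 = 2069
day-shift workers without the outcome: 2976 − 264 = 2712
risk, rotating-shift workers = 1058/3127 = 0.3383
risk, day-shift workers = 264/2976 = 0.0887
RR = 0.3383 / 0.0887 = 3.814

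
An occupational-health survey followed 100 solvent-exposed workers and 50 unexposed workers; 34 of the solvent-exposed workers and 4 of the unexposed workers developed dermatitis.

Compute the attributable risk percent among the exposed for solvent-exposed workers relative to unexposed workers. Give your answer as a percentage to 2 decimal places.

76.47%

risk, solvent-exposed workers = 34/100 = 0.3400
risk, unexposed workers = 4/50 = 0.0800
AR% = (0.3400 − 0.0800) / 0.3400 = 0.7647 → 76.47%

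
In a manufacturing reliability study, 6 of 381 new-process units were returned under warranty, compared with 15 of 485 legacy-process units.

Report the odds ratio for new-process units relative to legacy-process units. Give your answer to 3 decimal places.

0.501

odds, new-process units = 6/375 = 0.01600
odds, legacy-process units = 15/470 = 0.03191
OR = 0.01600 / 0.03191 = 0.501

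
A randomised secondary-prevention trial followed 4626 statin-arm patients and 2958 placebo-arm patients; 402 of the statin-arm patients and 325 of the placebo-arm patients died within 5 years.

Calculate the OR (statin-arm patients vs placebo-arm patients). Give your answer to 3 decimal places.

0.771

odds, statin-arm patients = 402/4224 = 0.0952
odds, placebo-arm patients = 325/2633 = 0.1234
OR = 0.0952 / 0.1234 = 0.771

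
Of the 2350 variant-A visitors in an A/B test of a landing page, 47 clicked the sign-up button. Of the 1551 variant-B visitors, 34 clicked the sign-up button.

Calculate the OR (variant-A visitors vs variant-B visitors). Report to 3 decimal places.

OR = (47 × 1517) / (2303 × 34) = 71299/78302 ≈ 0.911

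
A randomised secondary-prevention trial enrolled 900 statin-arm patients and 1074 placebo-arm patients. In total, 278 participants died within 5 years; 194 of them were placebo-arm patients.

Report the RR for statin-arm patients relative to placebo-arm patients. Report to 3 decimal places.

statin-arm patients with the outcome: 278 − 194 = 84
statin-arm patients without the outcome: 900 − 84 = 816
placebo-arm patients without the outcome: 1074 − 194 = 880
risk, statin-arm patients = 84/900 = 0.0933
risk, placebo-arm patients = 194/1074 = 0.1806
RR = 0.0933 / 0.1806 = 0.517

RR: 0.517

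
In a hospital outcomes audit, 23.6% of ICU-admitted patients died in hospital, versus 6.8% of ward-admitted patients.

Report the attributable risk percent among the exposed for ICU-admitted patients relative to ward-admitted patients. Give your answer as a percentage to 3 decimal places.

AR% = (0.2360 − 0.0680) / 0.2360 = 0.7119 → 71.186%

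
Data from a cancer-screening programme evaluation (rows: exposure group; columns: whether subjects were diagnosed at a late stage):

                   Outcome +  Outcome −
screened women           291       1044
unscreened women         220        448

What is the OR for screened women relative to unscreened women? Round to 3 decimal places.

OR = (291 × 448) / (1044 × 220) = 130368/229680 ≈ 0.568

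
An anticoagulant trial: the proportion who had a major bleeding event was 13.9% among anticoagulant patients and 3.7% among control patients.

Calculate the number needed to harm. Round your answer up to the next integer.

10

absolute risk difference = 0.102000
1 / 0.102000 = 9.804 → round up → 10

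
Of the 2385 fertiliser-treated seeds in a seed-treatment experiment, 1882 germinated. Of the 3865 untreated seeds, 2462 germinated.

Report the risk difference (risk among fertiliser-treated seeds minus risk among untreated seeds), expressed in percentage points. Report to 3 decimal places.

RD = 15.210

risk, fertiliser-treated seeds = 1882/2385 = 0.7891
risk, untreated seeds = 2462/3865 = 0.6370
risk difference = 0.7891 − 0.6370 = 0.1521 → 15.210 percentage points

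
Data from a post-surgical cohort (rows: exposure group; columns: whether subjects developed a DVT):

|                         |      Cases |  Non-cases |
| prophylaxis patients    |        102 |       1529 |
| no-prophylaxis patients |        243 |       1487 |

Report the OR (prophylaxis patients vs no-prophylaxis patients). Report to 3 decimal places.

OR = (102 × 1487) / (1529 × 243) = 151674/371547 ≈ 0.408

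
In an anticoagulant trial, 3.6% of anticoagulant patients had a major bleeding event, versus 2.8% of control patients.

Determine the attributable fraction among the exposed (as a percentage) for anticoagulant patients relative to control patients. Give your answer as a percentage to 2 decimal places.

AR% = (0.03600 − 0.02800) / 0.03600 = 0.2222 → 22.22%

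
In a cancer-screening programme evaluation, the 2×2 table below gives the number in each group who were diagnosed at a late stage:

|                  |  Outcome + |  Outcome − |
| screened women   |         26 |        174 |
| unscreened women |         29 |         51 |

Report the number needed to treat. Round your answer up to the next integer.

risk, screened women = 26/200 = 0.130000
risk, unscreened women = 29/80 = 0.362500
absolute risk difference = 0.232500
1 / 0.232500 = 4.301 → round up → 5

NNT: 5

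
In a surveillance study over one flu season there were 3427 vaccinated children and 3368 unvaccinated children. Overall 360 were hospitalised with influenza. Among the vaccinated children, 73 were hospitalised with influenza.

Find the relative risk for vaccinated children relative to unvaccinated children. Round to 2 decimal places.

vaccinated children without the outcome: 3427 − 73 = 3354
unvaccinated children with the outcome: 360 − 73 = 287
unvaccinated children without the outcome: 3368 − 287 = 3081
risk, vaccinated children = 73/3427 = 0.02130
risk, unvaccinated children = 287/3368 = 0.08521
RR = 0.02130 / 0.08521 = 0.25

RR: 0.25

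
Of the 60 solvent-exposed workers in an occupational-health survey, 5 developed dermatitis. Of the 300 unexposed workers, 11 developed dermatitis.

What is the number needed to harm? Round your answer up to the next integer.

risk, solvent-exposed workers = 5/60 = 0.083333
risk, unexposed workers = 11/300 = 0.036667
absolute risk difference = 0.046667
1 / 0.046667 = 21.428 → round up → 22

NNH = 22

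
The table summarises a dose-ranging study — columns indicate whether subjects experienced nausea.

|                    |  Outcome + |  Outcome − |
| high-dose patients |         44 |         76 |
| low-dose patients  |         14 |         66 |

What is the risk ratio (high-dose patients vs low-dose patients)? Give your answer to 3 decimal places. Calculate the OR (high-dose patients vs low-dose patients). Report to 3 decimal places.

risk, high-dose patients = 44/120 = 0.3667
risk, low-dose patients = 14/80 = 0.1750
RR = 0.3667 / 0.1750 = 2.095
OR = (44 × 66) / (76 × 14) = 2904/1064 ≈ 2.729

RR = 2.095; OR = 2.729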